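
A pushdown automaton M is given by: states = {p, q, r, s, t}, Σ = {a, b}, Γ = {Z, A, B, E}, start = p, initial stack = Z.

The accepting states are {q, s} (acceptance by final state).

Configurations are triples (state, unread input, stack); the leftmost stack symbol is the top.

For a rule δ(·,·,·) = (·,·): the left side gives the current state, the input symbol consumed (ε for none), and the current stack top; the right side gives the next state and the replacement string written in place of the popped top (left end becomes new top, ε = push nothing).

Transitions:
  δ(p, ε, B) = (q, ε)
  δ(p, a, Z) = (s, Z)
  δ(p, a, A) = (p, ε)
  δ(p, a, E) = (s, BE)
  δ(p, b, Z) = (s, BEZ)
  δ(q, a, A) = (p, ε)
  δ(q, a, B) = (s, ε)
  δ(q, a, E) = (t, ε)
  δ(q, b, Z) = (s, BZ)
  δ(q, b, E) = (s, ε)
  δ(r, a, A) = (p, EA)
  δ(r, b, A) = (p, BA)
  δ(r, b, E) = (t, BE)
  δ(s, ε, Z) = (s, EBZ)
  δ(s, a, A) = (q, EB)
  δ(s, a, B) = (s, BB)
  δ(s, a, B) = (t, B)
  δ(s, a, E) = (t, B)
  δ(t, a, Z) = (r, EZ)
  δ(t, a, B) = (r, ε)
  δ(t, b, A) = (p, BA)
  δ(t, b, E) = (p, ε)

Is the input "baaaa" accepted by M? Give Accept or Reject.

Accept

One accepting computation: (p, baaaa, Z) ⊢ (s, aaaa, BEZ) ⊢ (s, aaa, BBEZ) ⊢ (s, aa, BBBEZ) ⊢ (s, a, BBBBEZ) ⊢ (s, ε, BBBBBEZ)
All input consumed and state s ∈ F.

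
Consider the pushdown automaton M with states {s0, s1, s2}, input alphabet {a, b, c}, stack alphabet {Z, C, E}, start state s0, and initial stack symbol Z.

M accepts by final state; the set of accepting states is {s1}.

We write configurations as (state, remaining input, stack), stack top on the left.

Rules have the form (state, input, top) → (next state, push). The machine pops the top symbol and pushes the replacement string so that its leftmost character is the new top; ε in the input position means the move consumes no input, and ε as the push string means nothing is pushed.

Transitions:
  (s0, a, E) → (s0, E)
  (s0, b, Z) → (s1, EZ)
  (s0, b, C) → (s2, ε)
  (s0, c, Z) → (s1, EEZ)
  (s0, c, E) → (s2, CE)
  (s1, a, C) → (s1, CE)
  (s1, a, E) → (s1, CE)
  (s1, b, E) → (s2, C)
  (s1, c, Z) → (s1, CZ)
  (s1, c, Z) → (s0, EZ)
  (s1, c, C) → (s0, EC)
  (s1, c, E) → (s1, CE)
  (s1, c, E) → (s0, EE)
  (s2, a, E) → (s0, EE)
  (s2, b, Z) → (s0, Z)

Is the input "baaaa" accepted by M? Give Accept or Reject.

One accepting computation: (s0, baaaa, Z) ⊢ (s1, aaaa, EZ) ⊢ (s1, aaa, CEZ) ⊢ (s1, aa, CEEZ) ⊢ (s1, a, CEEEZ) ⊢ (s1, ε, CEEEEZ)
All input consumed and state s1 ∈ F.

Accept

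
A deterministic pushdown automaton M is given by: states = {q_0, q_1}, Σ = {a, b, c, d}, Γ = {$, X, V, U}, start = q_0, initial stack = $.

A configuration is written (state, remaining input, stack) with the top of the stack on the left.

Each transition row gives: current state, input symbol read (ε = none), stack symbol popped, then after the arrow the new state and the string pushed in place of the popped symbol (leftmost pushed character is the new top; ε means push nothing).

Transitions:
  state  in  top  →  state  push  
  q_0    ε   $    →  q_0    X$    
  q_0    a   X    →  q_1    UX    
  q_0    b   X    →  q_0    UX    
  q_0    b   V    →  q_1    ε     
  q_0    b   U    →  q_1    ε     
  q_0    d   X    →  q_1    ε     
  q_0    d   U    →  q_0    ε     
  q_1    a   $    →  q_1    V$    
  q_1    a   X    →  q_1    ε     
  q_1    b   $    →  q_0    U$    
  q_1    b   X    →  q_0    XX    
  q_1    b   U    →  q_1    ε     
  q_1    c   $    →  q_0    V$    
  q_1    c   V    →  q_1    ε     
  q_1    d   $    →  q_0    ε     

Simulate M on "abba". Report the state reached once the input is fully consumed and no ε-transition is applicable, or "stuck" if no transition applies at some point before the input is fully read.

(q_0, abba, $) ⊢ (q_0, abba, X$) ⊢ (q_1, bba, UX$) ⊢ (q_1, ba, X$) ⊢ (q_0, a, XX$) ⊢ (q_1, ε, UXX$)
All input consumed; M is in state q_1.

q_1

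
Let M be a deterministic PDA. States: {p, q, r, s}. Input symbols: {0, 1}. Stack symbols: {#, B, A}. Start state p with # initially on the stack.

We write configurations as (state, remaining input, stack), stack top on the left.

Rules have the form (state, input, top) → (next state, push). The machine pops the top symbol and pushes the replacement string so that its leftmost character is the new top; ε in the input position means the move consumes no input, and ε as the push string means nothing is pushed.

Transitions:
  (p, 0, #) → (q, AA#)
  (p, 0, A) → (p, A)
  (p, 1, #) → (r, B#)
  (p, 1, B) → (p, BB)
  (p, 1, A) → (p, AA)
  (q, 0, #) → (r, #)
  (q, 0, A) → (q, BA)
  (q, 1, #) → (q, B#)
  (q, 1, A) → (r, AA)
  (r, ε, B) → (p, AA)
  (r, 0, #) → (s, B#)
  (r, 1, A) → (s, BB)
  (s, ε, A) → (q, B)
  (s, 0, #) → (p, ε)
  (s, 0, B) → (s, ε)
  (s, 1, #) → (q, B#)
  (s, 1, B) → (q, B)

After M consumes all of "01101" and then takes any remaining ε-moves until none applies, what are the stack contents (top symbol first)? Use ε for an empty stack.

BAA#

(p, 01101, #) ⊢ (q, 1101, AA#) ⊢ (r, 101, AAA#) ⊢ (s, 01, BBAA#) ⊢ (s, 1, BAA#) ⊢ (q, ε, BAA#)
All input consumed in state q with stack BAA#.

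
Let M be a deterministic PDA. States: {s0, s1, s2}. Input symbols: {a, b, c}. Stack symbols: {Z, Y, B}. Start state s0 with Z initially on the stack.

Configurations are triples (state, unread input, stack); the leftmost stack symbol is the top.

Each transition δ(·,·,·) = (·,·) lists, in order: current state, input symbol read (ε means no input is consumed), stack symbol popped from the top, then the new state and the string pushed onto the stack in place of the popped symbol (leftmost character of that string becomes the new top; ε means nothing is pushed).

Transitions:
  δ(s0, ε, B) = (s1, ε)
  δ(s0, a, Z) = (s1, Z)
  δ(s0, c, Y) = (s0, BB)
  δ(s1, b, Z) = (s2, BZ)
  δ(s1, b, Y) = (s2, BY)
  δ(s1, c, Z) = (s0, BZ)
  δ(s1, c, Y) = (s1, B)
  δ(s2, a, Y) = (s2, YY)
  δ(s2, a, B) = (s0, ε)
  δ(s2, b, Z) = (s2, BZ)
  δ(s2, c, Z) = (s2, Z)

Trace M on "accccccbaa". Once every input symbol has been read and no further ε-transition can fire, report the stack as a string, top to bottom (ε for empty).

(s0, accccccbaa, Z)
  read a, top Z: go to s1, push Z → (s1, ccccccbaa, Z)
  read c, top Z: go to s0, push BZ → (s0, cccccbaa, BZ)
  ε-move, top B: go to s1, push ε → (s1, cccccbaa, Z)
  read c, top Z: go to s0, push BZ → (s0, ccccbaa, BZ)
  ε-move, top B: go to s1, push ε → (s1, ccccbaa, Z)
  read c, top Z: go to s0, push BZ → (s0, cccbaa, BZ)
  ε-move, top B: go to s1, push ε → (s1, cccbaa, Z)
  read c, top Z: go to s0, push BZ → (s0, ccbaa, BZ)
  ε-move, top B: go to s1, push ε → (s1, ccbaa, Z)
  read c, top Z: go to s0, push BZ → (s0, cbaa, BZ)
  ε-move, top B: go to s1, push ε → (s1, cbaa, Z)
  read c, top Z: go to s0, push BZ → (s0, baa, BZ)
  ε-move, top B: go to s1, push ε → (s1, baa, Z)
  read b, top Z: go to s2, push BZ → (s2, aa, BZ)
  read a, top B: go to s0, push ε → (s0, a, Z)
  read a, top Z: go to s1, push Z → (s1, ε, Z)
All input consumed in state s1 with stack Z.

Z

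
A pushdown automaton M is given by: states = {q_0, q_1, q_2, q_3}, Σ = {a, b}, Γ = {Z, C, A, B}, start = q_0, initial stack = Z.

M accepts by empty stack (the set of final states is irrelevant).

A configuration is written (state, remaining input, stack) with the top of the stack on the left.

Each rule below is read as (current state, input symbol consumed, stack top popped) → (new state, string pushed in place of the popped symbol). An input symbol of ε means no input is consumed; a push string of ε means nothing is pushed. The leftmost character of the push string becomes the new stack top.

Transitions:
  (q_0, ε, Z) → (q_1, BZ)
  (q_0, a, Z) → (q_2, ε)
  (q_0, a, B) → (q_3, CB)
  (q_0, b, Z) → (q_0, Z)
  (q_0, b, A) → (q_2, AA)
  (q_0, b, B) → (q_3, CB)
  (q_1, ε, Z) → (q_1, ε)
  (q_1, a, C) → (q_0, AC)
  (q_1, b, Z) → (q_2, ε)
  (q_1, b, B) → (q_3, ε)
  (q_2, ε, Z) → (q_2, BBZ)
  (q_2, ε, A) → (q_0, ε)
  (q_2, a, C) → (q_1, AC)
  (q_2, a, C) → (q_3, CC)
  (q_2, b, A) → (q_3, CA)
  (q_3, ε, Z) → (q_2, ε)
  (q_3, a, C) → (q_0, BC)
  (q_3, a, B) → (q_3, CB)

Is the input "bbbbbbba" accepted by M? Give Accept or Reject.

One accepting computation: (q_0, bbbbbbba, Z) ⊢ (q_0, bbbbbba, Z) ⊢ (q_0, bbbbba, Z) ⊢ (q_0, bbbba, Z) ⊢ (q_0, bbba, Z) ⊢ (q_0, bba, Z) ⊢ (q_0, ba, Z) ⊢ (q_0, a, Z) ⊢ (q_2, ε, ε)
All input consumed and the stack is empty.

Accept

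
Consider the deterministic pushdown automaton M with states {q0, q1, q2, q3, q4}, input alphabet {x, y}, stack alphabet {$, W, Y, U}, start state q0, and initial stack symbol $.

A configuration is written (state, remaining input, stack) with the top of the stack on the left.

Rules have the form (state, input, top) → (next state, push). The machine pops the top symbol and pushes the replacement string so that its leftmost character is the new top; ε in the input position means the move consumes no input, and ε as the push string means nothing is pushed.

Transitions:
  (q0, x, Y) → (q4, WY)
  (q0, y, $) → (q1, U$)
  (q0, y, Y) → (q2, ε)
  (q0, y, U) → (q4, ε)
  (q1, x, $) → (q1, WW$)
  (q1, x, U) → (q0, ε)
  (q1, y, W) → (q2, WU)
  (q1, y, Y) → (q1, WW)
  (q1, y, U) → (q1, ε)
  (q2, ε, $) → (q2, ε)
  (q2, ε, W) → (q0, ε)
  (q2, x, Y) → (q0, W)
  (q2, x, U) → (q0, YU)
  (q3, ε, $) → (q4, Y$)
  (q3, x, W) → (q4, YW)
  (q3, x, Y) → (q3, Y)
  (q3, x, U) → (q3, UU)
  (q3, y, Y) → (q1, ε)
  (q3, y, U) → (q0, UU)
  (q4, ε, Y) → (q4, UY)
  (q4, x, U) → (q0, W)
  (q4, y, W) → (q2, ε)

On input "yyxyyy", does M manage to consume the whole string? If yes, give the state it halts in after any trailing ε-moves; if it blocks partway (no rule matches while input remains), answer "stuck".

q2

(q0, yyxyyy, $)
  read y, top $: go to q1, push U$ → (q1, yxyyy, U$)
  read y, top U: go to q1, push ε → (q1, xyyy, $)
  read x, top $: go to q1, push WW$ → (q1, yyy, WW$)
  read y, top W: go to q2, push WU → (q2, yy, WUW$)
  ε-move, top W: go to q0, push ε → (q0, yy, UW$)
  read y, top U: go to q4, push ε → (q4, y, W$)
  read y, top W: go to q2, push ε → (q2, ε, $)
  ε-move, top $: go to q2, push ε → (q2, ε, ε)
All input consumed; M is in state q2.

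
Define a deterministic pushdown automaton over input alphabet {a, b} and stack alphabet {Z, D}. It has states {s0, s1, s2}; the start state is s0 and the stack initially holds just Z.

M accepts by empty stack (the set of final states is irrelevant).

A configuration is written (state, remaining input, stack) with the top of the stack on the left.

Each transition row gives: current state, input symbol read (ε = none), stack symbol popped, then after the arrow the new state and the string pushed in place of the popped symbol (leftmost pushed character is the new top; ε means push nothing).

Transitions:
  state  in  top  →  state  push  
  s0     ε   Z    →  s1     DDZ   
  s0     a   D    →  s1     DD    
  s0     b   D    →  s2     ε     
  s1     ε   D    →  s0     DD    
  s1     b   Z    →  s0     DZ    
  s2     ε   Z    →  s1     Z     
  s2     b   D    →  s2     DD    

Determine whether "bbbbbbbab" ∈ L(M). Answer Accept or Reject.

(s0, bbbbbbbab, Z) ⊢ (s1, bbbbbbbab, DDZ) ⊢ (s0, bbbbbbbab, DDDZ) ⊢ (s2, bbbbbbab, DDZ) ⊢ (s2, bbbbbab, DDDZ) ⊢ (s2, bbbbab, DDDDZ) ⊢ (s2, bbbab, DDDDDZ) ⊢ (s2, bbab, DDDDDDZ) ⊢ (s2, bab, DDDDDDDZ) ⊢ (s2, ab, DDDDDDDDZ)
No transition applies at (s2, ab, DDDDDDDDZ); input not fully consumed.

Reject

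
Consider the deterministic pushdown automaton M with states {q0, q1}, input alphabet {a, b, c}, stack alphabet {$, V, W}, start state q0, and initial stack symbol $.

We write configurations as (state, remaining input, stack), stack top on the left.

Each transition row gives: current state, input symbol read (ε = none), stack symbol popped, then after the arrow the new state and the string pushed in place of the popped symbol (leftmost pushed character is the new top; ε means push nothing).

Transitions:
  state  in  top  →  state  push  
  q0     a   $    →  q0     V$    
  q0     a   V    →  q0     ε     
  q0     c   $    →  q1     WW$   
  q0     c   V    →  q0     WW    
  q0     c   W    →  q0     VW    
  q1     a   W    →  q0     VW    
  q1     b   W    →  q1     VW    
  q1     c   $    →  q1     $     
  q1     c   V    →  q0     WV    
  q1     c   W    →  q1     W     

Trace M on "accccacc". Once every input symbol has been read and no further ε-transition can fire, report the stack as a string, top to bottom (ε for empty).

(q0, accccacc, $) ⊢ (q0, ccccacc, V$) ⊢ (q0, cccacc, WW$) ⊢ (q0, ccacc, VWW$) ⊢ (q0, cacc, WWWW$) ⊢ (q0, acc, VWWWW$) ⊢ (q0, cc, WWWW$) ⊢ (q0, c, VWWWW$) ⊢ (q0, ε, WWWWWW$)
All input consumed in state q0 with stack WWWWWW$.

WWWWWW$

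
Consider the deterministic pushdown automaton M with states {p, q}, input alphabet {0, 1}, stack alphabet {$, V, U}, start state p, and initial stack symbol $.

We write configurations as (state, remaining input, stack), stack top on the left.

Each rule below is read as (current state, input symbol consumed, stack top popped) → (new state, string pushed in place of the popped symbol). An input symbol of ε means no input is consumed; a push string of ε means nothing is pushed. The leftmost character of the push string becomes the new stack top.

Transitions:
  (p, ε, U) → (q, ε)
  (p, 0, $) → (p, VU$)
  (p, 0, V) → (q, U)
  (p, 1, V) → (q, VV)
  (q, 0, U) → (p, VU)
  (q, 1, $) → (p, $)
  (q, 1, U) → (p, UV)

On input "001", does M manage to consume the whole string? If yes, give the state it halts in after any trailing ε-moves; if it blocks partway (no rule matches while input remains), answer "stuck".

(p, 001, $)
  read 0, top $: go to p, push VU$ → (p, 01, VU$)
  read 0, top V: go to q, push U → (q, 1, UU$)
  read 1, top U: go to p, push UV → (p, ε, UVU$)
  ε-move, top U: go to q, push ε → (q, ε, VU$)
All input consumed; M is in state q.

q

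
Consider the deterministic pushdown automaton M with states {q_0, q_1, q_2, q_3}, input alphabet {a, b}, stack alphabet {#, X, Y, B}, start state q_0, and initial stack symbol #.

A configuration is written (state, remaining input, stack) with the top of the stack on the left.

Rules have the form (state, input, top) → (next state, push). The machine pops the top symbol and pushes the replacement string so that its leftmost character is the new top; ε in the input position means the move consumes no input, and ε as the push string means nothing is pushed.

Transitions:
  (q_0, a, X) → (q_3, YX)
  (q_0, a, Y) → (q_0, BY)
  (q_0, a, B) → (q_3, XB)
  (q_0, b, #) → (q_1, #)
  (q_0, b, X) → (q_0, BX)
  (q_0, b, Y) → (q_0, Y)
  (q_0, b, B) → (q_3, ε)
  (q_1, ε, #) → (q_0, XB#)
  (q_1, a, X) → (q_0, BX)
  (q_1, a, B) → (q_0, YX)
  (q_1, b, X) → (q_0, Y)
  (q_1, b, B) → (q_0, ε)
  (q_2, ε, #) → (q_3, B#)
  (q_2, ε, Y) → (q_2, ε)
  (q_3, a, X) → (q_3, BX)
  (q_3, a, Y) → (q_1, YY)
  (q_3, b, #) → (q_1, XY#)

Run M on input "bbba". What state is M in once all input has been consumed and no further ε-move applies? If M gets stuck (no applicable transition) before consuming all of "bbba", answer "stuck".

(q_0, bbba, #) ⊢ (q_1, bba, #) ⊢ (q_0, bba, XB#) ⊢ (q_0, ba, BXB#) ⊢ (q_3, a, XB#) ⊢ (q_3, ε, BXB#)
All input consumed; M is in state q_3.

q_3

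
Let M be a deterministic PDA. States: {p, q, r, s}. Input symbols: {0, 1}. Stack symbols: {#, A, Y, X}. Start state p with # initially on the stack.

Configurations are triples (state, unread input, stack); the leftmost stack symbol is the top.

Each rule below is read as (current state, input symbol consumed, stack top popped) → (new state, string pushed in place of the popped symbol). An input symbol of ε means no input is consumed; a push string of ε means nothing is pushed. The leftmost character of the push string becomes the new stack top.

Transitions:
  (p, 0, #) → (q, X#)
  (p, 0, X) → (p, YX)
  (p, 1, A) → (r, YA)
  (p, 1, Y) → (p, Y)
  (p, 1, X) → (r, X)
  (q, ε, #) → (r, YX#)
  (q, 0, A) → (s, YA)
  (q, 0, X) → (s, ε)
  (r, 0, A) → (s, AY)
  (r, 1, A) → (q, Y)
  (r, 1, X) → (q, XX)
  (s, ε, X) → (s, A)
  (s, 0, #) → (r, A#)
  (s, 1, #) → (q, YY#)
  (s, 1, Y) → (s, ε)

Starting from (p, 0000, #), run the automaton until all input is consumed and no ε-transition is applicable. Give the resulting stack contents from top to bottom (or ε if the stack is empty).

AY#

(p, 0000, #) ⊢ (q, 000, X#) ⊢ (s, 00, #) ⊢ (r, 0, A#) ⊢ (s, ε, AY#)
All input consumed in state s with stack AY#.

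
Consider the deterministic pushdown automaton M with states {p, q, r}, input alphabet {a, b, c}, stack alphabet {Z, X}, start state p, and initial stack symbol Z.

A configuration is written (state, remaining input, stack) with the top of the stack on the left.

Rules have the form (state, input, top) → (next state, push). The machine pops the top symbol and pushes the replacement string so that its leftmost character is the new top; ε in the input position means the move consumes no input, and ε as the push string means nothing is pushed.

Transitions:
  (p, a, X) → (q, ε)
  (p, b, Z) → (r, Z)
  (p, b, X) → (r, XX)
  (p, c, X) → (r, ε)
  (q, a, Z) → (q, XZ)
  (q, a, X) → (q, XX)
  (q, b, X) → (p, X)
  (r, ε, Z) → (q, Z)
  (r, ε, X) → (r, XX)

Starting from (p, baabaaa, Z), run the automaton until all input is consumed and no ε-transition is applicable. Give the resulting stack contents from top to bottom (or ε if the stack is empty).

(p, baabaaa, Z)
  read b, top Z: go to r, push Z → (r, aabaaa, Z)
  ε-move, top Z: go to q, push Z → (q, aabaaa, Z)
  read a, top Z: go to q, push XZ → (q, abaaa, XZ)
  read a, top X: go to q, push XX → (q, baaa, XXZ)
  read b, top X: go to p, push X → (p, aaa, XXZ)
  read a, top X: go to q, push ε → (q, aa, XZ)
  read a, top X: go to q, push XX → (q, a, XXZ)
  read a, top X: go to q, push XX → (q, ε, XXXZ)
All input consumed in state q with stack XXXZ.

XXXZ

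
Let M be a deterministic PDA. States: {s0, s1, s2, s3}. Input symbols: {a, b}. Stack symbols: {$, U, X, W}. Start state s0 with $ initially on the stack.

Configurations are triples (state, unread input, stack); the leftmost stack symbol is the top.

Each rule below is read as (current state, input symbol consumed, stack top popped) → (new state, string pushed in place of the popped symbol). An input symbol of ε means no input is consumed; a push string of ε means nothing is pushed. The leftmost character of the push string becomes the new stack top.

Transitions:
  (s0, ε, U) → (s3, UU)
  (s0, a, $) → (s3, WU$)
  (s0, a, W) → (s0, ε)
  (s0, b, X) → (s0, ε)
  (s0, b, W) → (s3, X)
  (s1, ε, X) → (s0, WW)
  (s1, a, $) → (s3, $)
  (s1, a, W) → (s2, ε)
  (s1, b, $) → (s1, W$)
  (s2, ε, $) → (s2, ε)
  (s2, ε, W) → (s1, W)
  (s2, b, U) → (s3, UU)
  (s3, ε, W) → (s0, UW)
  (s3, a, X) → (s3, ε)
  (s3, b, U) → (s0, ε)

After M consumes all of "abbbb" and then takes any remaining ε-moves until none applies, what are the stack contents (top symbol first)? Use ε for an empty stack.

(s0, abbbb, $)
  read a, top $: go to s3, push WU$ → (s3, bbbb, WU$)
  ε-move, top W: go to s0, push UW → (s0, bbbb, UWU$)
  ε-move, top U: go to s3, push UU → (s3, bbbb, UUWU$)
  read b, top U: go to s0, push ε → (s0, bbb, UWU$)
  ε-move, top U: go to s3, push UU → (s3, bbb, UUWU$)
  read b, top U: go to s0, push ε → (s0, bb, UWU$)
  ε-move, top U: go to s3, push UU → (s3, bb, UUWU$)
  read b, top U: go to s0, push ε → (s0, b, UWU$)
  ε-move, top U: go to s3, push UU → (s3, b, UUWU$)
  read b, top U: go to s0, push ε → (s0, ε, UWU$)
  ε-move, top U: go to s3, push UU → (s3, ε, UUWU$)
All input consumed in state s3 with stack UUWU$.

UUWU$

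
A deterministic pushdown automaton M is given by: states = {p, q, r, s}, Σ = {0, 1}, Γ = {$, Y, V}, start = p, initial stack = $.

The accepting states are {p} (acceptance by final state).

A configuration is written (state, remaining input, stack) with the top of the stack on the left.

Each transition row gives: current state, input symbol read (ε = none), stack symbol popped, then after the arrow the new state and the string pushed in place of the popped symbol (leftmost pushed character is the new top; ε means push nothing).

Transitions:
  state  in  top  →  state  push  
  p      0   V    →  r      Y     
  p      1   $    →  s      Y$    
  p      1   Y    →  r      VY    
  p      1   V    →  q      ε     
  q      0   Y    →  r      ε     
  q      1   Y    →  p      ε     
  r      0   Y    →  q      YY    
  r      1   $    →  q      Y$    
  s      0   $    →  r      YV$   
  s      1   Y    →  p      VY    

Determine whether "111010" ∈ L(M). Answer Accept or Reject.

(p, 111010, $)
  read 1, top $: go to s, push Y$ → (s, 11010, Y$)
  read 1, top Y: go to p, push VY → (p, 1010, VY$)
  read 1, top V: go to q, push ε → (q, 010, Y$)
  read 0, top Y: go to r, push ε → (r, 10, $)
  read 1, top $: go to q, push Y$ → (q, 0, Y$)
  read 0, top Y: go to r, push ε → (r, ε, $)
All input consumed; state r ∉ F and no further ε-move applies.

Reject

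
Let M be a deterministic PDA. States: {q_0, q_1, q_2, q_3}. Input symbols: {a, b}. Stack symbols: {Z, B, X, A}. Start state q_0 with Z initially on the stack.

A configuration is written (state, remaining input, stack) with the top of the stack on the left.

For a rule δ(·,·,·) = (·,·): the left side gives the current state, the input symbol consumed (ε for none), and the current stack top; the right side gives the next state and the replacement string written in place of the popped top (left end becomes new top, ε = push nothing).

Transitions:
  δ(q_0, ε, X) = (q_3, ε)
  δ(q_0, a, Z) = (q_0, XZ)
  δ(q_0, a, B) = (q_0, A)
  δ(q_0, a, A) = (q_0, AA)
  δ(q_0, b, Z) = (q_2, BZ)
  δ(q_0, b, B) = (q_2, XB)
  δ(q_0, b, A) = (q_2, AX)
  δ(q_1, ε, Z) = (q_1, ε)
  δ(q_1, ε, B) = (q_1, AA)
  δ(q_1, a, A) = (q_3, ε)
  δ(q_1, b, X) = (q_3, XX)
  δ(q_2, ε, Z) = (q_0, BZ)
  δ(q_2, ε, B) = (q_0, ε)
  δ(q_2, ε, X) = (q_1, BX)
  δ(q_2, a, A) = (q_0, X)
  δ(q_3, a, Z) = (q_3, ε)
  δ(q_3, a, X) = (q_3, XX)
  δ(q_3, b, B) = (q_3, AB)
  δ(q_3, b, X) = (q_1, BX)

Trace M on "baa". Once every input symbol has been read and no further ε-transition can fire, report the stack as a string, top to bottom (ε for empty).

ε

(q_0, baa, Z)
  read b, top Z: go to q_2, push BZ → (q_2, aa, BZ)
  ε-move, top B: go to q_0, push ε → (q_0, aa, Z)
  read a, top Z: go to q_0, push XZ → (q_0, a, XZ)
  ε-move, top X: go to q_3, push ε → (q_3, a, Z)
  read a, top Z: go to q_3, push ε → (q_3, ε, ε)
All input consumed in state q_3 with stack ε.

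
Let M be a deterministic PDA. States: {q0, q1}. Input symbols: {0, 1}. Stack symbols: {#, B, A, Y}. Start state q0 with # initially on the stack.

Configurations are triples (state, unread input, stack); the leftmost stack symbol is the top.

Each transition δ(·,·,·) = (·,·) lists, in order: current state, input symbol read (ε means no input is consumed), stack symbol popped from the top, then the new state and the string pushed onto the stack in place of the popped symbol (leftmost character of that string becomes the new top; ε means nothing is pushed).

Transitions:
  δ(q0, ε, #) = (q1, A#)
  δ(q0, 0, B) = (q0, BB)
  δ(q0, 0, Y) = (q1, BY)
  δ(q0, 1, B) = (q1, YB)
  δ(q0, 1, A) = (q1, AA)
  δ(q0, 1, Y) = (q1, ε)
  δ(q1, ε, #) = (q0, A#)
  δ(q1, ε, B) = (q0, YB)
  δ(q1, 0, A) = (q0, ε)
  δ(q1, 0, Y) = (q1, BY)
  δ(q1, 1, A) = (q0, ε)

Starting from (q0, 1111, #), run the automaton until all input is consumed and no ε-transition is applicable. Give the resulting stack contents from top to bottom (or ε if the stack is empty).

(q0, 1111, #)
  ε-move, top #: go to q1, push A# → (q1, 1111, A#)
  read 1, top A: go to q0, push ε → (q0, 111, #)
  ε-move, top #: go to q1, push A# → (q1, 111, A#)
  read 1, top A: go to q0, push ε → (q0, 11, #)
  ε-move, top #: go to q1, push A# → (q1, 11, A#)
  read 1, top A: go to q0, push ε → (q0, 1, #)
  ε-move, top #: go to q1, push A# → (q1, 1, A#)
  read 1, top A: go to q0, push ε → (q0, ε, #)
  ε-move, top #: go to q1, push A# → (q1, ε, A#)
All input consumed in state q1 with stack A#.

A#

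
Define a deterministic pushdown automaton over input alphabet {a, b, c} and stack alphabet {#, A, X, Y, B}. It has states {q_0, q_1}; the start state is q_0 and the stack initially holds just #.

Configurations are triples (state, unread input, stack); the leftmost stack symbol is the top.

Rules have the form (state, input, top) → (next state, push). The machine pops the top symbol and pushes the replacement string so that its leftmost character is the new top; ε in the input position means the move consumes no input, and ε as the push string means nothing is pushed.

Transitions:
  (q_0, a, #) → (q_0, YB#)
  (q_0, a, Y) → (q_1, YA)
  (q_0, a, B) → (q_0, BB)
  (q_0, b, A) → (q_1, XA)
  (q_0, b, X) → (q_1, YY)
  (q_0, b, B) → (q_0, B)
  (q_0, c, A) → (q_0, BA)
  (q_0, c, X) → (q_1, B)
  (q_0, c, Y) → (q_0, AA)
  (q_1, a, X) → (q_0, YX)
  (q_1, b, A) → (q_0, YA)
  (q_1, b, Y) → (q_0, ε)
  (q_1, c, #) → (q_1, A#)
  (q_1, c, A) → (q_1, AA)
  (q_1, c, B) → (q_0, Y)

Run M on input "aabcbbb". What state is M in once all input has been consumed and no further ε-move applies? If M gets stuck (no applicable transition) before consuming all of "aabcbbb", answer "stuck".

q_0

(q_0, aabcbbb, #)
  read a, top #: go to q_0, push YB# → (q_0, abcbbb, YB#)
  read a, top Y: go to q_1, push YA → (q_1, bcbbb, YAB#)
  read b, top Y: go to q_0, push ε → (q_0, cbbb, AB#)
  read c, top A: go to q_0, push BA → (q_0, bbb, BAB#)
  read b, top B: go to q_0, push B → (q_0, bb, BAB#)
  read b, top B: go to q_0, push B → (q_0, b, BAB#)
  read b, top B: go to q_0, push B → (q_0, ε, BAB#)
All input consumed; M is in state q_0.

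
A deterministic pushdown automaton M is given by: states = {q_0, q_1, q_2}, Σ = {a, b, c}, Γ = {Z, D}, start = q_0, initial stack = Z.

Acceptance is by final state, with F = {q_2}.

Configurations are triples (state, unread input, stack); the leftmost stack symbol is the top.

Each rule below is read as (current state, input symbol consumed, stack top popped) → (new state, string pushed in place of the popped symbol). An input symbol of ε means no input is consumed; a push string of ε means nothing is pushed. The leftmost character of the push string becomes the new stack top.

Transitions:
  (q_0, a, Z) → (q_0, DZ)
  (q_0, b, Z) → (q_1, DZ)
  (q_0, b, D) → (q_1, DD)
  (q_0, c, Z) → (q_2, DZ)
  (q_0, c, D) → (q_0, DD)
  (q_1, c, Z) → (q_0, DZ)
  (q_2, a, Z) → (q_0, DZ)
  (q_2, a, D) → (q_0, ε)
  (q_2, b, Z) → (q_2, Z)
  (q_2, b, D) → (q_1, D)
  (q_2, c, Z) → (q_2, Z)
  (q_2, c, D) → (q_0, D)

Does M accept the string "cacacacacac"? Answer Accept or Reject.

(q_0, cacacacacac, Z) ⊢ (q_2, acacacacac, DZ) ⊢ (q_0, cacacacac, Z) ⊢ (q_2, acacacac, DZ) ⊢ (q_0, cacacac, Z) ⊢ (q_2, acacac, DZ) ⊢ (q_0, cacac, Z) ⊢ (q_2, acac, DZ) ⊢ (q_0, cac, Z) ⊢ (q_2, ac, DZ) ⊢ (q_0, c, Z) ⊢ (q_2, ε, DZ)
All input consumed; state q_2 ∈ F.

Accept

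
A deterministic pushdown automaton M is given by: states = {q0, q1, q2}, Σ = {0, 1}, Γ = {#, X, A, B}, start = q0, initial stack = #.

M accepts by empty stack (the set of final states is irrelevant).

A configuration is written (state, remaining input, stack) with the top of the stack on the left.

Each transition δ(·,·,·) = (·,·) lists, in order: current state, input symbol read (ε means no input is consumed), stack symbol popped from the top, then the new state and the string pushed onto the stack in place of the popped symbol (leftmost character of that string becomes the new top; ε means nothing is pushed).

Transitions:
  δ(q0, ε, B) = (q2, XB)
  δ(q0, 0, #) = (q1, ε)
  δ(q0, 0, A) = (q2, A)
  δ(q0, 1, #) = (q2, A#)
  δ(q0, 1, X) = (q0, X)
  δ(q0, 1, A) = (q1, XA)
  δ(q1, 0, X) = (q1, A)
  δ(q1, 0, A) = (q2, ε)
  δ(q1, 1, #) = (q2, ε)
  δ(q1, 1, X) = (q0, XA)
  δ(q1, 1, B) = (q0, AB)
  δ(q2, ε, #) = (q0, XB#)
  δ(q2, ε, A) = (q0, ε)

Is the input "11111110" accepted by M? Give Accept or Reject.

(q0, 11111110, #)
  read 1, top #: go to q2, push A# → (q2, 1111110, A#)
  ε-move, top A: go to q0, push ε → (q0, 1111110, #)
  read 1, top #: go to q2, push A# → (q2, 111110, A#)
  ε-move, top A: go to q0, push ε → (q0, 111110, #)
  read 1, top #: go to q2, push A# → (q2, 11110, A#)
  ε-move, top A: go to q0, push ε → (q0, 11110, #)
  read 1, top #: go to q2, push A# → (q2, 1110, A#)
  ε-move, top A: go to q0, push ε → (q0, 1110, #)
  read 1, top #: go to q2, push A# → (q2, 110, A#)
  ε-move, top A: go to q0, push ε → (q0, 110, #)
  read 1, top #: go to q2, push A# → (q2, 10, A#)
  ε-move, top A: go to q0, push ε → (q0, 10, #)
  read 1, top #: go to q2, push A# → (q2, 0, A#)
  ε-move, top A: go to q0, push ε → (q0, 0, #)
  read 0, top #: go to q1, push ε → (q1, ε, ε)
All input consumed and the stack is empty.

Accept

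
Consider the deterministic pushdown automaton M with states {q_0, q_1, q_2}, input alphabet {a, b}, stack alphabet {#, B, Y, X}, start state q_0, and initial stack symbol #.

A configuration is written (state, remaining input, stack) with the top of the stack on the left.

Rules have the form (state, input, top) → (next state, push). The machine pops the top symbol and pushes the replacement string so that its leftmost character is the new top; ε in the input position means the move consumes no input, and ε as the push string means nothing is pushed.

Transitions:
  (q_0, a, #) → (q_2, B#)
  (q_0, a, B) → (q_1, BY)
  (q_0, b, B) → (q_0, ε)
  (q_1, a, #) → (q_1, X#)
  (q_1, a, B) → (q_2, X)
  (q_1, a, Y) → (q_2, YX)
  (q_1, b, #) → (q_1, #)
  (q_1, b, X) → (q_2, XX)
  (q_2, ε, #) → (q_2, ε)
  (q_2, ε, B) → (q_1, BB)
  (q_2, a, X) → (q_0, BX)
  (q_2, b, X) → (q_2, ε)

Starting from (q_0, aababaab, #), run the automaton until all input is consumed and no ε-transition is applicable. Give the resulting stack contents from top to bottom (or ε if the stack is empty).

(q_0, aababaab, #)
  read a, top #: go to q_2, push B# → (q_2, ababaab, B#)
  ε-move, top B: go to q_1, push BB → (q_1, ababaab, BB#)
  read a, top B: go to q_2, push X → (q_2, babaab, XB#)
  read b, top X: go to q_2, push ε → (q_2, abaab, B#)
  ε-move, top B: go to q_1, push BB → (q_1, abaab, BB#)
  read a, top B: go to q_2, push X → (q_2, baab, XB#)
  read b, top X: go to q_2, push ε → (q_2, aab, B#)
  ε-move, top B: go to q_1, push BB → (q_1, aab, BB#)
  read a, top B: go to q_2, push X → (q_2, ab, XB#)
  read a, top X: go to q_0, push BX → (q_0, b, BXB#)
  read b, top B: go to q_0, push ε → (q_0, ε, XB#)
All input consumed in state q_0 with stack XB#.

XB#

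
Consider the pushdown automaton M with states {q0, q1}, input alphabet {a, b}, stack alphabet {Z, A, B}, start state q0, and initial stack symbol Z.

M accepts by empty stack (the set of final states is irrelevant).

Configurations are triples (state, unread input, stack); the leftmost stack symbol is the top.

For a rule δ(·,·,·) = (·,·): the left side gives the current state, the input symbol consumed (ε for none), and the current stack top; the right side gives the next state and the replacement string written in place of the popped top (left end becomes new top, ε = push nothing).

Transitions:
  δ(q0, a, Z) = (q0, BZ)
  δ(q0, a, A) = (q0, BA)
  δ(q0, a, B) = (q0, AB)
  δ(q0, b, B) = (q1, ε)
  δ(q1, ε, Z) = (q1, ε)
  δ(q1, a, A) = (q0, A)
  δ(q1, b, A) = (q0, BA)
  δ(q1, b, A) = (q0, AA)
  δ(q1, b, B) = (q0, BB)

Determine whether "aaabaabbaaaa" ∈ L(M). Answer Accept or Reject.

No computation consumes all input and empties the stack.

Reject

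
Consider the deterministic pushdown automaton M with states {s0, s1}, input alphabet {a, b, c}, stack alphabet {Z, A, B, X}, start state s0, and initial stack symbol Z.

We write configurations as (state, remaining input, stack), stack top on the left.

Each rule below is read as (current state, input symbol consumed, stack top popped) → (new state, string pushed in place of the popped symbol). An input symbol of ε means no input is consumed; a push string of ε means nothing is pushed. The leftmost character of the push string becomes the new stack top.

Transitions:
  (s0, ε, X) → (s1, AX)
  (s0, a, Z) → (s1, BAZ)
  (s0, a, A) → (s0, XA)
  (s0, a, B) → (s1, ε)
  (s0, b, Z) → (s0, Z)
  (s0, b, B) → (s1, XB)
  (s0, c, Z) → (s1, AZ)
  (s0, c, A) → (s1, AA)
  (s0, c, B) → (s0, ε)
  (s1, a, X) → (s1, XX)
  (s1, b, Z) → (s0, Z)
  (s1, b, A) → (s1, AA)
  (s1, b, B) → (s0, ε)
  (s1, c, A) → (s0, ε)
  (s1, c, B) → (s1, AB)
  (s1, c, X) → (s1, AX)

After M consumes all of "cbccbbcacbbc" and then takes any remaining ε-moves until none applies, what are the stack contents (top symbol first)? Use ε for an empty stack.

(s0, cbccbbcacbbc, Z)
  read c, top Z: go to s1, push AZ → (s1, bccbbcacbbc, AZ)
  read b, top A: go to s1, push AA → (s1, ccbbcacbbc, AAZ)
  read c, top A: go to s0, push ε → (s0, cbbcacbbc, AZ)
  read c, top A: go to s1, push AA → (s1, bbcacbbc, AAZ)
  read b, top A: go to s1, push AA → (s1, bcacbbc, AAAZ)
  read b, top A: go to s1, push AA → (s1, cacbbc, AAAAZ)
  read c, top A: go to s0, push ε → (s0, acbbc, AAAZ)
  read a, top A: go to s0, push XA → (s0, cbbc, XAAAZ)
  ε-move, top X: go to s1, push AX → (s1, cbbc, AXAAAZ)
  read c, top A: go to s0, push ε → (s0, bbc, XAAAZ)
  ε-move, top X: go to s1, push AX → (s1, bbc, AXAAAZ)
  read b, top A: go to s1, push AA → (s1, bc, AAXAAAZ)
  read b, top A: go to s1, push AA → (s1, c, AAAXAAAZ)
  read c, top A: go to s0, push ε → (s0, ε, AAXAAAZ)
All input consumed in state s0 with stack AAXAAAZ.

AAXAAAZ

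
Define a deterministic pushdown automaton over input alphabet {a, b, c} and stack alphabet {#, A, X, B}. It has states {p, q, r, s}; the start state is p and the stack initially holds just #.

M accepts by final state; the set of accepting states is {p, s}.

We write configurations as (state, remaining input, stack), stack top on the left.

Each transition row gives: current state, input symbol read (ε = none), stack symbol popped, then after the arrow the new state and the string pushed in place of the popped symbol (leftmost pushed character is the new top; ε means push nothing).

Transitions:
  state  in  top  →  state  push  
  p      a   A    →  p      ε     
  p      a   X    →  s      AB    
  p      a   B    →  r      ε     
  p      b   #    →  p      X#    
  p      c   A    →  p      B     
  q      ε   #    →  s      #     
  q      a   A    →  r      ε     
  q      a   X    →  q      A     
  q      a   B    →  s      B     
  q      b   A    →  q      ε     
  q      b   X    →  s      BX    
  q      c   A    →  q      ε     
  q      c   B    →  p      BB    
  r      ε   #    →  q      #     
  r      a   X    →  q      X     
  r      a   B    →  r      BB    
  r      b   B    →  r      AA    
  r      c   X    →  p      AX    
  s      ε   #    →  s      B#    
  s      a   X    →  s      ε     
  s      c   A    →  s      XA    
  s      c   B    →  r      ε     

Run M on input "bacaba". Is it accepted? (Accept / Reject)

Reject

(p, bacaba, #)
  read b, top #: go to p, push X# → (p, acaba, X#)
  read a, top X: go to s, push AB → (s, caba, AB#)
  read c, top A: go to s, push XA → (s, aba, XAB#)
  read a, top X: go to s, push ε → (s, ba, AB#)
No transition applies at (s, ba, AB#); input not fully consumed.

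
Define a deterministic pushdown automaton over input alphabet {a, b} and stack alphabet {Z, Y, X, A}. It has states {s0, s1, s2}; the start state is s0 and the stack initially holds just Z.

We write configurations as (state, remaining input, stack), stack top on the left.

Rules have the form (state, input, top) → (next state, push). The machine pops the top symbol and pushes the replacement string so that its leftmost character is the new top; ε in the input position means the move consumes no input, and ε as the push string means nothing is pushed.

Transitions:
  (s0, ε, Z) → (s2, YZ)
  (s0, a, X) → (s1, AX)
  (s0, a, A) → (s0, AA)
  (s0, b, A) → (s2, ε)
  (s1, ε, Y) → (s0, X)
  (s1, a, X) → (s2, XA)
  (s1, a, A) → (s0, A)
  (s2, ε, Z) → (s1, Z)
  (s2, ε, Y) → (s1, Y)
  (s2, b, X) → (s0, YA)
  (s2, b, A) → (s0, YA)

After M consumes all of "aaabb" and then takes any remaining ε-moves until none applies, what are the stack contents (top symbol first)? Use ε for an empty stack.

YAXZ

(s0, aaabb, Z)
  ε-move, top Z: go to s2, push YZ → (s2, aaabb, YZ)
  ε-move, top Y: go to s1, push Y → (s1, aaabb, YZ)
  ε-move, top Y: go to s0, push X → (s0, aaabb, XZ)
  read a, top X: go to s1, push AX → (s1, aabb, AXZ)
  read a, top A: go to s0, push A → (s0, abb, AXZ)
  read a, top A: go to s0, push AA → (s0, bb, AAXZ)
  read b, top A: go to s2, push ε → (s2, b, AXZ)
  read b, top A: go to s0, push YA → (s0, ε, YAXZ)
All input consumed in state s0 with stack YAXZ.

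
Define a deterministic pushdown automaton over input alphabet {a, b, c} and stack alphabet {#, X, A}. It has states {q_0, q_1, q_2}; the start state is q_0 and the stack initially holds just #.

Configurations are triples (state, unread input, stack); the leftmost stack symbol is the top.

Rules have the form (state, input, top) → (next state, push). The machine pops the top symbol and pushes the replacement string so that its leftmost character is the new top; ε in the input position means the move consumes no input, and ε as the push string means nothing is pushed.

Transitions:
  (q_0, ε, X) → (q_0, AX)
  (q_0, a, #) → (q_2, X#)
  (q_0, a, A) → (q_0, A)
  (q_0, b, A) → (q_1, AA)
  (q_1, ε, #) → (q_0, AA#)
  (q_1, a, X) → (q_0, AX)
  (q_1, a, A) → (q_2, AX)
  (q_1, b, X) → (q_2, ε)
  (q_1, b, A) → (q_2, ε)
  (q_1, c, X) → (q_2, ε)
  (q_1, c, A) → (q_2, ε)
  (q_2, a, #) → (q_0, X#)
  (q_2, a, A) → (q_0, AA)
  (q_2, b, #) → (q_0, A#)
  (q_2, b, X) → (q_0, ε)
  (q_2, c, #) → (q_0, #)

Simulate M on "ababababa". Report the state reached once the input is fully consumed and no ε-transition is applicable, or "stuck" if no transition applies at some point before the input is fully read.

q_2

(q_0, ababababa, #)
  read a, top #: go to q_2, push X# → (q_2, babababa, X#)
  read b, top X: go to q_0, push ε → (q_0, abababa, #)
  read a, top #: go to q_2, push X# → (q_2, bababa, X#)
  read b, top X: go to q_0, push ε → (q_0, ababa, #)
  read a, top #: go to q_2, push X# → (q_2, baba, X#)
  read b, top X: go to q_0, push ε → (q_0, aba, #)
  read a, top #: go to q_2, push X# → (q_2, ba, X#)
  read b, top X: go to q_0, push ε → (q_0, a, #)
  read a, top #: go to q_2, push X# → (q_2, ε, X#)
All input consumed; M is in state q_2.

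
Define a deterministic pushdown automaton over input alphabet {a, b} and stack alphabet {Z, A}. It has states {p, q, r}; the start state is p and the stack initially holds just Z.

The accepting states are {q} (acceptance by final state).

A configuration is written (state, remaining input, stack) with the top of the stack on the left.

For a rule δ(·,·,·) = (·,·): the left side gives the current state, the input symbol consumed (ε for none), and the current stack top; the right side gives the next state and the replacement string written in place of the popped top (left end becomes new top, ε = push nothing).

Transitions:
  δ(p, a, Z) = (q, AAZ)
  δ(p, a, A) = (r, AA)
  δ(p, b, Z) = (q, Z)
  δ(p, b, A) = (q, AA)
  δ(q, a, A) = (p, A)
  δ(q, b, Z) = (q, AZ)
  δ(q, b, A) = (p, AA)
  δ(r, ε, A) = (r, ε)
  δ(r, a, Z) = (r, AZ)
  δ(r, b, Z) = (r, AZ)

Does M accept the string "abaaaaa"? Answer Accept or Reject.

(p, abaaaaa, Z) ⊢ (q, baaaaa, AAZ) ⊢ (p, aaaaa, AAAZ) ⊢ (r, aaaa, AAAAZ) ⊢ (r, aaaa, AAAZ) ⊢ (r, aaaa, AAZ) ⊢ (r, aaaa, AZ) ⊢ (r, aaaa, Z) ⊢ (r, aaa, AZ) ⊢ (r, aaa, Z) ⊢ (r, aa, AZ) ⊢ (r, aa, Z) ⊢ (r, a, AZ) ⊢ (r, a, Z) ⊢ (r, ε, AZ) ⊢ (r, ε, Z)
All input consumed; state r ∉ F and no further ε-move applies.

Reject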